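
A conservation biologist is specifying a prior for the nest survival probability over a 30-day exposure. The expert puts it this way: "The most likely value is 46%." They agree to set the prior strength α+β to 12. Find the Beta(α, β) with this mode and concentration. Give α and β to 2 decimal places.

α = 5.60, β = 6.40

For α,β > 1 the Beta mode is (α−1)/(α+β−2). With α+β = 12, the mode is (α−1)/10.
Set (α−1)/10 = 0.46 → α = 1 + 0.46·10 = 5.60.
β = 12 − α = 6.40.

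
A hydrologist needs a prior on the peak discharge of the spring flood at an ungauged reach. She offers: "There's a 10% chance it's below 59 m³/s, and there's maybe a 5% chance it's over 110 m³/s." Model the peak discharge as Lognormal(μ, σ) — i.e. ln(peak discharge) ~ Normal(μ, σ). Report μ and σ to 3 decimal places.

μ ≈ 4.350, σ ≈ 0.213

If T ~ Lognormal(μ,σ) then ln T ~ Normal(μ,σ), so the p-quantile of ln T is μ + z_p·σ.
ln(59) = 4.078 and ln(110) = 4.7; z_{0.1} = -1.282, z_{0.95} = 1.645.
σ = (4.7 − 4.078)/(1.645 − (-1.282)) = 0.213.
μ = 4.078 − (-1.282)·0.213 = 4.350.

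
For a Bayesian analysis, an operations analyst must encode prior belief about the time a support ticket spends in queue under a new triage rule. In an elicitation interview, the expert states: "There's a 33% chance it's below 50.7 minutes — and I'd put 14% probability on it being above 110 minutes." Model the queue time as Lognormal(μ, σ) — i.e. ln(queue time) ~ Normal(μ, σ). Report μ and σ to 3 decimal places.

If T ~ Lognormal(μ,σ) then ln T ~ Normal(μ,σ), so the p-quantile of ln T is μ + z_p·σ.
ln(50.7) = 3.926 and ln(110) = 4.7; z_{0.33} = -0.4399, z_{0.86} = 1.08.
σ = (4.7 − 3.926)/(1.08 − (-0.4399)) = 0.509.
μ = 3.926 − (-0.4399)·0.509 = 4.150.

μ ≈ 4.150, σ ≈ 0.509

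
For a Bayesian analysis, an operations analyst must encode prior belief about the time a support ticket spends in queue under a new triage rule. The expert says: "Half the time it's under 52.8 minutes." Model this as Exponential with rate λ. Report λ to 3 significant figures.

Exponential median = ln 2 / λ, so λ = ln 2 / 52.8 = 0.0131.

λ ≈ 0.0131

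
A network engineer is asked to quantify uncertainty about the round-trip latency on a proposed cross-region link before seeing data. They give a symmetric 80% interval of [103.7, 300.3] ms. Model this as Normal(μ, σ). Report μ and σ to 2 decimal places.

μ = 202.00, σ = 76.70

A symmetric 80% interval runs μ ± z·σ with z = 1.282.
Half-width = 98.3, so σ = 98.3/1.282 = 76.70.
μ is the interval midpoint, 202.00.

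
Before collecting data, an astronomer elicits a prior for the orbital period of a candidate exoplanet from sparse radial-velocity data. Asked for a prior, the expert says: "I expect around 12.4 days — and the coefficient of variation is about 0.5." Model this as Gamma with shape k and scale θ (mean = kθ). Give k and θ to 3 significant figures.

k ≈ 4, θ ≈ 3.1

For Gamma(k, scale θ): mean = kθ, variance = kθ², so CV = 1/√k.
CV = 0.5, hence k = 1/CV² = 4.
Then θ = mean/k = 12.4/4 = 3.1.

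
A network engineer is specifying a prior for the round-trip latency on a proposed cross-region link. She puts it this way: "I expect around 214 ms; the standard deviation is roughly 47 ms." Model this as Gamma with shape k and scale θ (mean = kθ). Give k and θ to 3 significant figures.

For Gamma(k, scale θ): mean = kθ, variance = kθ², so CV = 1/√k.
CV = SD/mean = 47/214 = 0.2196, hence k = 1/CV² = 20.7.
Then θ = mean/k = 214/20.7 = 10.3.

k ≈ 20.7, θ ≈ 10.3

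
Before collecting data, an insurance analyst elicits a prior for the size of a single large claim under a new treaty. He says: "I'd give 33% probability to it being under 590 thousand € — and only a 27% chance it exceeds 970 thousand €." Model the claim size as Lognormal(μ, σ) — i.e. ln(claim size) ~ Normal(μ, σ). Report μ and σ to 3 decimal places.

If T ~ Lognormal(μ,σ) then ln T ~ Normal(μ,σ), so the p-quantile of ln T is μ + z_p·σ.
ln(590) = 6.38 and ln(970) = 6.877; z_{0.33} = -0.4399, z_{0.73} = 0.6128.
σ = (6.877 − 6.38)/(0.6128 − (-0.4399)) = 0.472.
μ = 6.38 − (-0.4399)·0.472 = 6.588.

μ ≈ 6.588, σ ≈ 0.472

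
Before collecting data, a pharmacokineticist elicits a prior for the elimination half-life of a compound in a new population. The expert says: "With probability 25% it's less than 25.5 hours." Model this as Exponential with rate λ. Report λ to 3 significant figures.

P(T < 25.5) = 1 − e^(−λ·25.5) = 0.25, so λ = −ln(1−0.25)/25.5 = −ln(0.75)/25.5 = 0.0113.

λ ≈ 0.0113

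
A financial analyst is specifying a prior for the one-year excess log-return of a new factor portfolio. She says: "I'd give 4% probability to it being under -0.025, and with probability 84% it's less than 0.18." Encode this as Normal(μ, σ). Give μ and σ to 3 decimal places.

μ = 0.106, σ = 0.075

The p-quantile of Normal(μ,σ) is μ + z_p·σ, with z_{0.04} = -1.751 and z_{0.84} = 0.9945.
Eliminate σ: μ = (z₂·x₁ − z₁·x₂)/(z₂ − z₁) = (0.9945·-0.025 − (-1.751)·0.18)/2.745 = 0.106.
Then σ = (x₂ − x₁)/(z₂ − z₁) = (0.18 − -0.025)/2.745 = 0.075.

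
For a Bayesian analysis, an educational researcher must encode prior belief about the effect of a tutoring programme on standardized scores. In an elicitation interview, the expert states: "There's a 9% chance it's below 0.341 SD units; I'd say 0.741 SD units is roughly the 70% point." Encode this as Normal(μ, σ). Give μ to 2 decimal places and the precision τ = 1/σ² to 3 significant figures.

For Normal(μ,σ), the p-quantile is μ + z_p·σ. Here z_{0.09} = -1.341, z_{0.7} = 0.5244.
So 0.341 = μ − 1.341σ and 0.741 = μ + 0.5244σ.
Subtracting: σ = (0.741 − 0.341)/(0.5244 − (-1.341)) = 0.21.
Then μ = 0.341 − (-1.341)·0.21 = 0.63.
Precision τ = 1/σ² = 1/0.2145² = 21.7.

μ = 0.63, τ = 21.7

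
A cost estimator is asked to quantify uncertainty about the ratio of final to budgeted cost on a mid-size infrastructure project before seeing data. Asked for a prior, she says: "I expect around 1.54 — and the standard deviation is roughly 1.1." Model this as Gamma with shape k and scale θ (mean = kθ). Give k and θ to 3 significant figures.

k ≈ 1.96, θ ≈ 0.786

For Gamma(k, scale θ): mean = kθ, variance = kθ², so CV = 1/√k.
CV = SD/mean = 1.1/1.54 = 0.7143, hence k = 1/CV² = 1.96.
Then θ = mean/k = 1.54/1.96 = 0.786.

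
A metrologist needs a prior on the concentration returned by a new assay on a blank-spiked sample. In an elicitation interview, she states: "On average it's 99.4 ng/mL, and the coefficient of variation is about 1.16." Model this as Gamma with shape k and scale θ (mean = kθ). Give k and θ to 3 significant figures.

For Gamma(k, scale θ): mean = kθ, variance = kθ², so CV = 1/√k.
CV = 1.16, hence k = 1/CV² = 0.743.
Then θ = mean/k = 99.4/0.743 = 134.

k ≈ 0.743, θ ≈ 134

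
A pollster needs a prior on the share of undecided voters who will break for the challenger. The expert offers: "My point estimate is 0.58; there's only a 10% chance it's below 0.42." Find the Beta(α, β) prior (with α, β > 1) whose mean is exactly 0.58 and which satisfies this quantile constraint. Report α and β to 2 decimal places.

With mean 0.58 fixed, write α = 0.58s, β = 0.42s where s = α+β.
Need P(θ < 0.42) = 0.1 under Beta(0.58s, 0.42s). Normal approximation: (q−m)/√(m(1−m)/s) ≈ z_{0.1} = -1.28, so s ≈ 0.58·0.42·(-1.28)²/(0.42−0.58)² = 15.6.
At s = 15.6: P(θ<0.42) ≈ 0.101. Adjusting to match 0.1 gives s ≈ 15.72.
So α = 0.58·15.72 ≈ 9.12, β = 0.42·15.72 ≈ 6.60.

α ≈ 9.12, β ≈ 6.60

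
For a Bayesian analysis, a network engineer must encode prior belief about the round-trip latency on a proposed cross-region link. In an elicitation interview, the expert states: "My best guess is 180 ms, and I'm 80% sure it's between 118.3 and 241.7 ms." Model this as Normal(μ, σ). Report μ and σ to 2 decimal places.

A symmetric 80% interval runs μ ± z·σ with z = 1.282.
Half-width = 61.7, so σ = 61.7/1.282 = 48.14.
μ is the stated best guess, 180.00.

μ = 180.00, σ = 48.14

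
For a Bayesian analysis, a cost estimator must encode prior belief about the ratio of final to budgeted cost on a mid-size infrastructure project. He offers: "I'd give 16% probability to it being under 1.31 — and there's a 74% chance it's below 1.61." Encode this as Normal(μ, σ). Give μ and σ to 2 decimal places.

For Normal(μ,σ), the p-quantile is μ + z_p·σ. Here z_{0.16} = -0.9945, z_{0.74} = 0.6433.
So 1.31 = μ − 0.9945σ and 1.61 = μ + 0.6433σ.
Subtracting: σ = (1.61 − 1.31)/(0.6433 − (-0.9945)) = 0.18.
Then μ = 1.31 − (-0.9945)·0.18 = 1.49.

μ = 1.49, σ = 0.18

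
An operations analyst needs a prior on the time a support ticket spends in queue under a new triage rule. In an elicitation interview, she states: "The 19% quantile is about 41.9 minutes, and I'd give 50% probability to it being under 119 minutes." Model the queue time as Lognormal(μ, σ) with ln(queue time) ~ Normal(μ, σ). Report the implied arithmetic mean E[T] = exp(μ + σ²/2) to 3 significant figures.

E[T] ≈ 241 minutes

If T ~ Lognormal(μ,σ) then ln T ~ Normal(μ,σ), so the p-quantile of ln T is μ + z_p·σ.
ln(41.9) = 3.735 and ln(119) = 4.779; z_{0.19} = -0.8779, z_{0.5} = 0.
σ = (4.779 − 3.735)/(0 − (-0.8779)) = 1.189.
μ = 3.735 − (-0.8779)·1.189 = 4.779.
E[T] = exp(μ + σ²/2) = exp(4.779 + 0.7069) = 241 minutes.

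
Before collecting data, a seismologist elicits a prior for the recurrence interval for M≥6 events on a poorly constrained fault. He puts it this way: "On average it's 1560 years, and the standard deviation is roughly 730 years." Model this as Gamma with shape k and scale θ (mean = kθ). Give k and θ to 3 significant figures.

For Gamma(k, scale θ): mean = kθ, variance = kθ², so CV = 1/√k.
CV = SD/mean = 730/1560 = 0.4679, hence k = 1/CV² = 4.57.
Then θ = mean/k = 1560/4.57 = 342.

k ≈ 4.57, θ ≈ 342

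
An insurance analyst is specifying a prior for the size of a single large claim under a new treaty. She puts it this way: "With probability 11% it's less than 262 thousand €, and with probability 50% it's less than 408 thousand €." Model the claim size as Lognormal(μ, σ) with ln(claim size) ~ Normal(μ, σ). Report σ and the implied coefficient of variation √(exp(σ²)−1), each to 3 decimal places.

If T ~ Lognormal(μ,σ) then ln T ~ Normal(μ,σ), so the p-quantile of ln T is μ + z_p·σ.
ln(262) = 5.568 and ln(408) = 6.011; z_{0.11} = -1.227, z_{0.5} = 0.
σ = (6.011 − 5.568)/(0 − (-1.227)) = 0.361.
μ = 5.568 − (-1.227)·0.361 = 6.011.
CV = √(exp(σ²)−1) = √(exp(0.1304)−1) = 0.373.

σ ≈ 0.361, CV ≈ 0.373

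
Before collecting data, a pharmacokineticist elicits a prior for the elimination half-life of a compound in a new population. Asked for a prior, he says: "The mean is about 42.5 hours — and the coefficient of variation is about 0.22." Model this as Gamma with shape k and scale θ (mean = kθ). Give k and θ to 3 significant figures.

k ≈ 20.7, θ ≈ 2.06

For Gamma(k, scale θ): mean = kθ, variance = kθ², so CV = 1/√k.
CV = 0.22, hence k = 1/CV² = 20.7.
Then θ = mean/k = 42.5/20.7 = 2.06.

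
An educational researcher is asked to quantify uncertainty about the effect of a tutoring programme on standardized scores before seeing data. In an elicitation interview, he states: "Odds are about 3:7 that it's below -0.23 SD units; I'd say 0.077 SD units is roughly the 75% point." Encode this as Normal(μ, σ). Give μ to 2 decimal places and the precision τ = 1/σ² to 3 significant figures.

The p-quantile of Normal(μ,σ) is μ + z_p·σ, with z_{0.3} = -0.5244 and z_{0.75} = 0.6745.
Eliminate σ: μ = (z₂·x₁ − z₁·x₂)/(z₂ − z₁) = (0.6745·-0.23 − (-0.5244)·0.077)/1.199 = -0.10.
Then σ = (x₂ − x₁)/(z₂ − z₁) = (0.077 − -0.23)/1.199 = 0.26.
Precision τ = 1/σ² = 1/0.2561² = 15.3.

μ = -0.10, τ = 15.3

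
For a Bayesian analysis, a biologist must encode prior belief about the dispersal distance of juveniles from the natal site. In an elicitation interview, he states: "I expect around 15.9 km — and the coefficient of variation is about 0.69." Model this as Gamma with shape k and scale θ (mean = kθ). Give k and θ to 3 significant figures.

For Gamma(k, scale θ): mean = kθ, variance = kθ², so CV = 1/√k.
CV = 0.69, hence k = 1/CV² = 2.1.
Then θ = mean/k = 15.9/2.1 = 7.57.

k ≈ 2.1, θ ≈ 7.57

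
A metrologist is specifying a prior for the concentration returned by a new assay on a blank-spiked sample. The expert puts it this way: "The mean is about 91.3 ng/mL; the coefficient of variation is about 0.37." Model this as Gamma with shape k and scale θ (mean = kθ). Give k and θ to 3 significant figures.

For Gamma(k, scale θ): mean = kθ, variance = kθ², so CV = 1/√k.
CV = 0.37, hence k = 1/CV² = 7.3.
Then θ = mean/k = 91.3/7.3 = 12.5.

k ≈ 7.3, θ ≈ 12.5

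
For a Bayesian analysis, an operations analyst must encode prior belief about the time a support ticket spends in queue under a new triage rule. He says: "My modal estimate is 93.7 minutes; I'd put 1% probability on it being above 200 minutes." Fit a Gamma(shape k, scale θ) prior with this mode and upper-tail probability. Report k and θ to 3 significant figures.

k ≈ 9.44, θ ≈ 11.1

Gamma(k,θ) with k>1 has mode (k−1)θ, so θ = 93.7/(k−1).
Need P(X < 200) = 0.99 with θ tied to k this way. Start at k = 2, θ = 93.7: P(X<200) ≈ 0.629.
Too low — raise k to concentrate. Iterating converges to k ≈ 9.44.
Then θ = 93.7/(9.44−1) ≈ 11.1.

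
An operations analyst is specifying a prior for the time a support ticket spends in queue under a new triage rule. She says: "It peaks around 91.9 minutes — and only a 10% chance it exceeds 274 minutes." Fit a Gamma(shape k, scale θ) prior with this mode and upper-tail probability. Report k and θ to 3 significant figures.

Gamma(k,θ) with k>1 has mode (k−1)θ, so θ = 91.9/(k−1).
Need P(X < 274) = 0.9 with θ tied to k this way. Start at k = 2, θ = 91.9: P(X<274) ≈ 0.798.
Too low — raise k to concentrate. Iterating converges to k ≈ 2.59.
Then θ = 91.9/(2.59−1) ≈ 57.7.

k ≈ 2.59, θ ≈ 57.7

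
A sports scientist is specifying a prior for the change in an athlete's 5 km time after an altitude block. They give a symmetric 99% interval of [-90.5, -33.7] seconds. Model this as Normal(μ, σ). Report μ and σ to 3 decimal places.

A symmetric 99% interval runs μ ± z·σ with z = 2.576.
Half-width = 28.4, so σ = 28.4/2.576 = 11.026.
μ is the interval midpoint, -62.100.

μ = -62.100, σ = 11.026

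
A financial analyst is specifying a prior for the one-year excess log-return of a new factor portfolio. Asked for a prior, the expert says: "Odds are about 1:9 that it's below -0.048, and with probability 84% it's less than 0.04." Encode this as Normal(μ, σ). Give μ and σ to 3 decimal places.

For Normal(μ,σ), the p-quantile is μ + z_p·σ. Here z_{0.1} = -1.282, z_{0.84} = 0.9945.
So -0.048 = μ − 1.282σ and 0.04 = μ + 0.9945σ.
Subtracting: σ = (0.04 − -0.048)/(0.9945 − (-1.282)) = 0.039.
Then μ = -0.048 − (-1.282)·0.039 = 0.002.

μ = 0.002, σ = 0.039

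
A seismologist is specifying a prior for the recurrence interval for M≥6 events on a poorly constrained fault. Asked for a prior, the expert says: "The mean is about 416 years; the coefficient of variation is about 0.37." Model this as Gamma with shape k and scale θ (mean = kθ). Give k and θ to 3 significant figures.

k ≈ 7.3, θ ≈ 57

For Gamma(k, scale θ): mean = kθ, variance = kθ², so CV = 1/√k.
CV = 0.37, hence k = 1/CV² = 7.3.
Then θ = mean/k = 416/7.3 = 57.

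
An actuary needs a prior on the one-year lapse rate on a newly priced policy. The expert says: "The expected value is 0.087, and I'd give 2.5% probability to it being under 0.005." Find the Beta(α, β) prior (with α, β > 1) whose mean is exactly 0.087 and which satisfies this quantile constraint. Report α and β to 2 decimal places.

α ≈ 1.31, β ≈ 13.75

With mean 0.087 fixed, write α = 0.087s, β = 0.913s where s = α+β.
Need P(θ < 0.005) = 0.025 under Beta(0.087s, 0.913s). Normal approximation: (q−m)/√(m(1−m)/s) ≈ z_{0.025} = -1.96, so s ≈ 0.087·0.913·(-1.96)²/(0.005−0.087)² = 45.4.
At s = 45.4: P(θ<0.005) ≈ 0.000. Adjusting to match 0.025 gives s ≈ 15.06.
So α = 0.087·15.06 ≈ 1.31, β = 0.913·15.06 ≈ 13.75.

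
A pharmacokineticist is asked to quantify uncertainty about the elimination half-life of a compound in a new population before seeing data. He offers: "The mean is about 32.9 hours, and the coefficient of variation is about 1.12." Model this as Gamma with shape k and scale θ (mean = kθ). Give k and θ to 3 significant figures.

k ≈ 0.797, θ ≈ 41.3

For Gamma(k, scale θ): mean = kθ, variance = kθ², so CV = 1/√k.
CV = 1.12, hence k = 1/CV² = 0.797.
Then θ = mean/k = 32.9/0.797 = 41.3.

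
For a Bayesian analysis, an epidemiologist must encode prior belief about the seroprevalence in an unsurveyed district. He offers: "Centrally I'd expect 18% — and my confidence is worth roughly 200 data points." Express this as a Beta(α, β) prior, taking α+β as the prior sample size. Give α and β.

Under the effective-sample-size interpretation, Beta(α, β) has prior mean α/(α+β) and prior sample size α+β.
So α+β = 200 and α/(α+β) = 0.18, giving α = 0.18·200 = 36 and β = 200 − 36 = 164.

α = 36, β = 164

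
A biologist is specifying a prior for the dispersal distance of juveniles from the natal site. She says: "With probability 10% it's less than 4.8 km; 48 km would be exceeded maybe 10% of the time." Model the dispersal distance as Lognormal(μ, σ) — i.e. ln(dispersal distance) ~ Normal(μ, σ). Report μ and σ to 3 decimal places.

μ ≈ 2.720, σ ≈ 0.898

If T ~ Lognormal(μ,σ) then ln T ~ Normal(μ,σ), so the p-quantile of ln T is μ + z_p·σ.
ln(4.8) = 1.569 and ln(48) = 3.871; z_{0.1} = -1.282, z_{0.9} = 1.282.
σ = (3.871 − 1.569)/(1.282 − (-1.282)) = 0.898.
μ = 1.569 − (-1.282)·0.898 = 2.720.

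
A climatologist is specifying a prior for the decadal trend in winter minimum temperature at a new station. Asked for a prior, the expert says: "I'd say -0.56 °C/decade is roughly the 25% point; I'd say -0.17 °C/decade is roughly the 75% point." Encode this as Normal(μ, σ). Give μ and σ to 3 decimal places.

For Normal(μ,σ), the p-quantile is μ + z_p·σ. Here z_{0.25} = -0.6745, z_{0.75} = 0.6745.
So -0.56 = μ − 0.6745σ and -0.17 = μ + 0.6745σ.
Subtracting: σ = (-0.17 − -0.56)/(0.6745 − (-0.6745)) = 0.289.
Then μ = -0.56 − (-0.6745)·0.289 = -0.365.

μ = -0.365, σ = 0.289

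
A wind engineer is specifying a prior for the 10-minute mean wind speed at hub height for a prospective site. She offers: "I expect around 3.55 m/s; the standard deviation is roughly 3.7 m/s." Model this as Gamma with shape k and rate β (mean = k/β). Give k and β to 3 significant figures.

k ≈ 0.921, β ≈ 0.259

For Gamma(k, rate β): mean = k/β, variance = k/β², so CV = 1/√k.
CV = SD/mean = 3.7/3.55 = 1.042, hence k = 1/CV² = 0.921.
Then β = k/mean = 0.921/3.55 = 0.259.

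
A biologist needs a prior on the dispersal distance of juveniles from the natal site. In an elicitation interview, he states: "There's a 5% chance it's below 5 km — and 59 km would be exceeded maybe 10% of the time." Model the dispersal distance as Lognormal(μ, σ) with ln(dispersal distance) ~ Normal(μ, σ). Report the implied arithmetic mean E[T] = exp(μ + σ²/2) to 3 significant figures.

E[T] ≈ 28.6 km

If T ~ Lognormal(μ,σ) then ln T ~ Normal(μ,σ), so the p-quantile of ln T is μ + z_p·σ.
ln(5) = 1.609 and ln(59) = 4.078; z_{0.05} = -1.645, z_{0.9} = 1.282.
σ = (4.078 − 1.609)/(1.282 − (-1.645)) = 0.843.
μ = 1.609 − (-1.645)·0.843 = 2.997.
E[T] = exp(μ + σ²/2) = exp(2.997 + 0.3557) = 28.6 km.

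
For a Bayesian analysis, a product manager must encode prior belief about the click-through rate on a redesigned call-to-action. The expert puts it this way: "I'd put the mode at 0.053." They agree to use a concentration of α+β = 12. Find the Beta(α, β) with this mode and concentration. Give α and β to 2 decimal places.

For α,β > 1 the Beta mode is (α−1)/(α+β−2). With α+β = 12, the mode is (α−1)/10.
Set (α−1)/10 = 0.053 → α = 1 + 0.053·10 = 1.53.
β = 12 − α = 10.47.

α = 1.53, β = 10.47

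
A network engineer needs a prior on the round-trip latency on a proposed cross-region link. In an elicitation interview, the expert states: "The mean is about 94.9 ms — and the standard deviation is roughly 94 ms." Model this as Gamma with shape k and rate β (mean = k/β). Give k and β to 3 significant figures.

For Gamma(k, rate β): mean = k/β, variance = k/β², so CV = 1/√k.
CV = SD/mean = 94/94.9 = 0.9905, hence k = 1/CV² = 1.02.
Then β = k/mean = 1.02/94.9 = 0.0107.

k ≈ 1.02, β ≈ 0.0107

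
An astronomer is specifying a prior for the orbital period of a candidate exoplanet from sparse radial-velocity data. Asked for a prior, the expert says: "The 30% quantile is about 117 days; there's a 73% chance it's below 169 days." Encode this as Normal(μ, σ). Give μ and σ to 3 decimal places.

The p-quantile of Normal(μ,σ) is μ + z_p·σ, with z_{0.3} = -0.5244 and z_{0.73} = 0.6128.
Eliminate σ: μ = (z₂·x₁ − z₁·x₂)/(z₂ − z₁) = (0.6128·117 − (-0.5244)·169)/1.137 = 140.979.
Then σ = (x₂ − x₁)/(z₂ − z₁) = (169 − 117)/1.137 = 45.726.

μ = 140.979, σ = 45.726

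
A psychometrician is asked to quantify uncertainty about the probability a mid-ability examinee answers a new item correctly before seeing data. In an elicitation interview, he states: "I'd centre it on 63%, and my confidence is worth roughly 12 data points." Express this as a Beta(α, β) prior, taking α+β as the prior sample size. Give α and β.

α = 7.56, β = 4.44

Under the effective-sample-size interpretation, Beta(α, β) has prior mean α/(α+β) and prior sample size α+β.
So α+β = 12 and α/(α+β) = 0.63, giving α = 0.63·12 = 7.56 and β = 12 − 7.56 = 4.44.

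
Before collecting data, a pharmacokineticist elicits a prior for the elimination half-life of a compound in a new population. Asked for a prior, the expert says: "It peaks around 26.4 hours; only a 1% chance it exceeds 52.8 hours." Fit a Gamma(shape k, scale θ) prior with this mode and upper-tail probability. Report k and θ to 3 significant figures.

Gamma(k,θ) with k>1 has mode (k−1)θ, so θ = 26.4/(k−1).
Need P(X < 52.8) = 0.99 with θ tied to k this way. Start at k = 2, θ = 26.4: P(X<52.8) ≈ 0.594.
Too low — raise k to concentrate. Iterating converges to k ≈ 11.2.
Then θ = 26.4/(11.2−1) ≈ 2.58.

k ≈ 11.2, θ ≈ 2.58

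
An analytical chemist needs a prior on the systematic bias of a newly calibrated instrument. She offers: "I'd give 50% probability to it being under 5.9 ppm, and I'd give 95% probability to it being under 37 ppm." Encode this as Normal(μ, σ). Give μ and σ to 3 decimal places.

μ = 5.900, σ = 18.907

For Normal(μ,σ), the p-quantile is μ + z_p·σ. Here z_{0.5} = 0, z_{0.95} = 1.645.
So 5.9 = μ + 0σ and 37 = μ + 1.645σ.
Subtracting: σ = (37 − 5.9)/(1.645 − (0)) = 18.907.
Then μ = 5.9 − (0)·18.907 = 5.900.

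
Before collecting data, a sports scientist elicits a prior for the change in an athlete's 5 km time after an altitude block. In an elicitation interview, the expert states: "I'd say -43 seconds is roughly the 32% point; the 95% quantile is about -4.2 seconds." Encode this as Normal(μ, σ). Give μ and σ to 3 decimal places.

μ = -34.410, σ = 18.366

For Normal(μ,σ), the p-quantile is μ + z_p·σ. Here z_{0.32} = -0.4677, z_{0.95} = 1.645.
So -43 = μ − 0.4677σ and -4.2 = μ + 1.645σ.
Subtracting: σ = (-4.2 − -43)/(1.645 − (-0.4677)) = 18.366.
Then μ = -43 − (-0.4677)·18.366 = -34.410.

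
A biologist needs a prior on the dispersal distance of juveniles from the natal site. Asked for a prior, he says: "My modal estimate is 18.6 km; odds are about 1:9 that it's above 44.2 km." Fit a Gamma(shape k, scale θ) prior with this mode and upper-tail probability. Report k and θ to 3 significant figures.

Gamma(k,θ) with k>1 has mode (k−1)θ, so θ = 18.6/(k−1).
Need P(X < 44.2) = 0.9 with θ tied to k this way. Start at k = 2, θ = 18.6: P(X<44.2) ≈ 0.686.
Too low — raise k to concentrate. Iterating converges to k ≈ 3.57.
Then θ = 18.6/(3.57−1) ≈ 7.25.

k ≈ 3.57, θ ≈ 7.25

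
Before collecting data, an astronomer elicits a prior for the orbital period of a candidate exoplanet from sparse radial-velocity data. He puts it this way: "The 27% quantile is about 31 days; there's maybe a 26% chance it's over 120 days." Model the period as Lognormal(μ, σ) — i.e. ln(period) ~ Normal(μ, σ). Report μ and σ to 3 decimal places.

If T ~ Lognormal(μ,σ) then ln T ~ Normal(μ,σ), so the p-quantile of ln T is μ + z_p·σ.
ln(31) = 3.434 and ln(120) = 4.787; z_{0.27} = -0.6128, z_{0.74} = 0.6433.
σ = (4.787 − 3.434)/(0.6433 − (-0.6128)) = 1.077.
μ = 3.434 − (-0.6128)·1.077 = 4.094.

μ ≈ 4.094, σ ≈ 1.077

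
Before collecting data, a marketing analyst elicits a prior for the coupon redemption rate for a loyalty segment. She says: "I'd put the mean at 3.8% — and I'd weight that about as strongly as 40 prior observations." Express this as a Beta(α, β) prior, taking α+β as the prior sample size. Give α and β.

Under the effective-sample-size interpretation, Beta(α, β) has prior mean α/(α+β) and prior sample size α+β.
So α+β = 40 and α/(α+β) = 0.038, giving α = 0.038·40 = 1.52 and β = 40 − 1.52 = 38.48.

α = 1.52, β = 38.48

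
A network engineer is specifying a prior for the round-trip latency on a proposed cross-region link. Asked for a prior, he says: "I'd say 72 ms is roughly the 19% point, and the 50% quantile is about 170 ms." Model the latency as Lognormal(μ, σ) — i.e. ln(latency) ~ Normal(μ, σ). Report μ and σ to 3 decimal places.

μ ≈ 5.136, σ ≈ 0.979

If T ~ Lognormal(μ,σ) then ln T ~ Normal(μ,σ), so the p-quantile of ln T is μ + z_p·σ.
ln(72) = 4.277 and ln(170) = 5.136; z_{0.19} = -0.8779, z_{0.5} = 0.
σ = (5.136 − 4.277)/(0 − (-0.8779)) = 0.979.
μ = 4.277 − (-0.8779)·0.979 = 5.136.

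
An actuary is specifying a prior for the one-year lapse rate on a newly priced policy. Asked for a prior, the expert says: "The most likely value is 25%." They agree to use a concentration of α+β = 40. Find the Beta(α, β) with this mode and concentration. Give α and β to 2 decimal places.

α = 10.50, β = 29.50

For α,β > 1 the Beta mode is (α−1)/(α+β−2). With α+β = 40, the mode is (α−1)/38.
Set (α−1)/38 = 0.25 → α = 1 + 0.25·38 = 10.50.
β = 40 − α = 29.50.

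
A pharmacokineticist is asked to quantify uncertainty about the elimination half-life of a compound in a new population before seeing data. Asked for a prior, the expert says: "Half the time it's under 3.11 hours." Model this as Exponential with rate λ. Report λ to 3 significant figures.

λ ≈ 0.223

Exponential median = ln 2 / λ, so λ = ln 2 / 3.11 = 0.223.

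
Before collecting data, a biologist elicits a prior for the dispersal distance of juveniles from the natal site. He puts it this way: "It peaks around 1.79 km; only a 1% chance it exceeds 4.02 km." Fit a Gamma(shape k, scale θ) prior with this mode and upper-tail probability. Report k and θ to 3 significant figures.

Gamma(k,θ) with k>1 has mode (k−1)θ, so θ = 1.79/(k−1).
Need P(X < 4.02) = 0.99 with θ tied to k this way. Start at k = 2, θ = 1.79: P(X<4.02) ≈ 0.656.
Too low — raise k to concentrate. Iterating converges to k ≈ 8.33.
Then θ = 1.79/(8.33−1) ≈ 0.244.

k ≈ 8.33, θ ≈ 0.244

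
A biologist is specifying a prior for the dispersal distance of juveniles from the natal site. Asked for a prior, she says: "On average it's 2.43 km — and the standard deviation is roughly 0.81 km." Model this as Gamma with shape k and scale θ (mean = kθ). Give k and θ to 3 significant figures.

k ≈ 9, θ ≈ 0.27

For Gamma(k, scale θ): mean = kθ, variance = kθ², so CV = 1/√k.
CV = SD/mean = 0.81/2.43 = 0.3333, hence k = 1/CV² = 9.
Then θ = mean/k = 2.43/9 = 0.27.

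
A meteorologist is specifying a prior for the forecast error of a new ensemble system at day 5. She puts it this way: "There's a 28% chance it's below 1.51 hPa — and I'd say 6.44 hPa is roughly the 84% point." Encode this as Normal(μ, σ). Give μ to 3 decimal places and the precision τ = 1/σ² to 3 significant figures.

For Normal(μ,σ), the p-quantile is μ + z_p·σ. Here z_{0.28} = -0.5828, z_{0.84} = 0.9945.
So 1.51 = μ − 0.5828σ and 6.44 = μ + 0.9945σ.
Subtracting: σ = (6.44 − 1.51)/(0.9945 − (-0.5828)) = 3.126.
Then μ = 1.51 − (-0.5828)·3.126 = 3.332.
Precision τ = 1/σ² = 1/3.126² = 0.102.

μ = 3.332, τ = 0.102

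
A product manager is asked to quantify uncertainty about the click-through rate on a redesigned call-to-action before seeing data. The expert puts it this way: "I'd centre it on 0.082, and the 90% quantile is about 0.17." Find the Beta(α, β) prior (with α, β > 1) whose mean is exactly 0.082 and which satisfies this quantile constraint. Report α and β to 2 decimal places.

With mean 0.082 fixed, write α = 0.082s, β = 0.918s where s = α+β.
Need P(θ < 0.17) = 0.9 under Beta(0.082s, 0.918s). Normal approximation: (q−m)/√(m(1−m)/s) ≈ z_{0.9} = 1.28, so s ≈ 0.082·0.918·(1.28)²/(0.17−0.082)² = 16.0.
At s = 16.0: P(θ<0.17) ≈ 0.894. Adjusting to match 0.9 gives s ≈ 17.29.
So α = 0.082·17.29 ≈ 1.42, β = 0.918·17.29 ≈ 15.87.

α ≈ 1.42, β ≈ 15.87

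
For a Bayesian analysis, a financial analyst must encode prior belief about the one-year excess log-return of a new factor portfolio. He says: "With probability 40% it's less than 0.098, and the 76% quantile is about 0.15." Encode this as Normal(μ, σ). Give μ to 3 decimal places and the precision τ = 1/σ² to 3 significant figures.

For Normal(μ,σ), the p-quantile is μ + z_p·σ. Here z_{0.4} = -0.2533, z_{0.76} = 0.7063.
So 0.098 = μ − 0.2533σ and 0.15 = μ + 0.7063σ.
Subtracting: σ = (0.15 − 0.098)/(0.7063 − (-0.2533)) = 0.054.
Then μ = 0.098 − (-0.2533)·0.054 = 0.112.
Precision τ = 1/σ² = 1/0.05419² = 341.

μ = 0.112, τ = 341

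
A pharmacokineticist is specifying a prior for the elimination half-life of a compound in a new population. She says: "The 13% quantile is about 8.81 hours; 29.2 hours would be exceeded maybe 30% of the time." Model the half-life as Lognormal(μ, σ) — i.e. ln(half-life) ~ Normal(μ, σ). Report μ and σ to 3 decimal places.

μ ≈ 2.994, σ ≈ 0.726

If T ~ Lognormal(μ,σ) then ln T ~ Normal(μ,σ), so the p-quantile of ln T is μ + z_p·σ.
ln(8.81) = 2.176 and ln(29.2) = 3.374; z_{0.13} = -1.126, z_{0.7} = 0.5244.
σ = (3.374 − 2.176)/(0.5244 − (-1.126)) = 0.726.
μ = 2.176 − (-1.126)·0.726 = 2.994.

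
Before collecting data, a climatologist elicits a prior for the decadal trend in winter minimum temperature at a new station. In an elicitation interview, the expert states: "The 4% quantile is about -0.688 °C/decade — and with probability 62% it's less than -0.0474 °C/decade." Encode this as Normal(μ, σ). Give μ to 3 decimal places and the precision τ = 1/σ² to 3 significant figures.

For Normal(μ,σ), the p-quantile is μ + z_p·σ. Here z_{0.04} = -1.751, z_{0.62} = 0.3055.
So -0.688 = μ − 1.751σ and -0.0474 = μ + 0.3055σ.
Subtracting: σ = (-0.0474 − -0.688)/(0.3055 − (-1.751)) = 0.312.
Then μ = -0.688 − (-1.751)·0.312 = -0.143.
Precision τ = 1/σ² = 1/0.3116² = 10.3.

μ = -0.143, τ = 10.3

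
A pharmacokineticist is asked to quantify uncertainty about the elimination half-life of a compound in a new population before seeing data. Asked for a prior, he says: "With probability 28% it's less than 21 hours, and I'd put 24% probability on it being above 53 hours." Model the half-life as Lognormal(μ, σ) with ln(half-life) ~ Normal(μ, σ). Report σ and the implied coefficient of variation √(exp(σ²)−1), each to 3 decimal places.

σ ≈ 0.718, CV ≈ 0.821

If T ~ Lognormal(μ,σ) then ln T ~ Normal(μ,σ), so the p-quantile of ln T is μ + z_p·σ.
ln(21) = 3.045 and ln(53) = 3.97; z_{0.28} = -0.5828, z_{0.76} = 0.7063.
σ = (3.97 − 3.045)/(0.7063 − (-0.5828)) = 0.718.
μ = 3.045 − (-0.5828)·0.718 = 3.463.
CV = √(exp(σ²)−1) = √(exp(0.5157)−1) = 0.821.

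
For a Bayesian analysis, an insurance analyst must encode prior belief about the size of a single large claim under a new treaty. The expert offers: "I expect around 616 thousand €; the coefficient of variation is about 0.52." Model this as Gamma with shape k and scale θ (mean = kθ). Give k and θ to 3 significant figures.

k ≈ 3.7, θ ≈ 167

For Gamma(k, scale θ): mean = kθ, variance = kθ², so CV = 1/√k.
CV = 0.52, hence k = 1/CV² = 3.7.
Then θ = mean/k = 616/3.7 = 167.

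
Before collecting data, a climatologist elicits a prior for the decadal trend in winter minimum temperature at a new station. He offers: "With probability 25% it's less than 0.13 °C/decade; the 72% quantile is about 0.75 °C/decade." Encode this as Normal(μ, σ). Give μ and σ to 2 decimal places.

μ = 0.46, σ = 0.49

The p-quantile of Normal(μ,σ) is μ + z_p·σ, with z_{0.25} = -0.6745 and z_{0.72} = 0.5828.
Eliminate σ: μ = (z₂·x₁ − z₁·x₂)/(z₂ − z₁) = (0.5828·0.13 − (-0.6745)·0.75)/1.257 = 0.46.
Then σ = (x₂ − x₁)/(z₂ − z₁) = (0.75 − 0.13)/1.257 = 0.49.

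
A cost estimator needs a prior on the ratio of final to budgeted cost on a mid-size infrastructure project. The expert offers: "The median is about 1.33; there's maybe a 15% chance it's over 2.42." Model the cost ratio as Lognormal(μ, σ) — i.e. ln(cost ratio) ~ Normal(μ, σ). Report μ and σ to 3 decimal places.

If T ~ Lognormal(μ,σ) then ln T ~ Normal(μ,σ), so the p-quantile of ln T is μ + z_p·σ.
ln(1.33) = 0.2852 and ln(2.42) = 0.8838; z_{0.5} = 0, z_{0.85} = 1.036.
σ = (0.8838 − 0.2852)/(1.036 − (0)) = 0.578.
μ = 0.2852 − (0)·0.578 = 0.285.

μ ≈ 0.285, σ ≈ 0.578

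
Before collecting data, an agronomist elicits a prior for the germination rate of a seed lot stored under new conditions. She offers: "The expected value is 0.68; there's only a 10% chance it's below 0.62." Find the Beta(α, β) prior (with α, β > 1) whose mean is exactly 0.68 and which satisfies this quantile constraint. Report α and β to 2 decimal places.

With mean 0.68 fixed, write α = 0.68s, β = 0.32s where s = α+β.
Need P(θ < 0.62) = 0.1 under Beta(0.68s, 0.32s). Normal approximation: (q−m)/√(m(1−m)/s) ≈ z_{0.1} = -1.28, so s ≈ 0.68·0.32·(-1.28)²/(0.62−0.68)² = 99.3.
At s = 99.3: P(θ<0.62) ≈ 0.102. Adjusting to match 0.1 gives s ≈ 101.37.
So α = 0.68·101.37 ≈ 68.93, β = 0.32·101.37 ≈ 32.44.

α ≈ 68.93, β ≈ 32.44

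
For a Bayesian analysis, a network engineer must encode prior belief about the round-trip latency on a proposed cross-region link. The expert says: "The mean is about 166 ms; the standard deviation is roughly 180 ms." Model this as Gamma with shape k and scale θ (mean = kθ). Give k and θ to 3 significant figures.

k ≈ 0.85, θ ≈ 195

For Gamma(k, scale θ): mean = kθ, variance = kθ², so CV = 1/√k.
CV = SD/mean = 180/166 = 1.084, hence k = 1/CV² = 0.85.
Then θ = mean/k = 166/0.85 = 195.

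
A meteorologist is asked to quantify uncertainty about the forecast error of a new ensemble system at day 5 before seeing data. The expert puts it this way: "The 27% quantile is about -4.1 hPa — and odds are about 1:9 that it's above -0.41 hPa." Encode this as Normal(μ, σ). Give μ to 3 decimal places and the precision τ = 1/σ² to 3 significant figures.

The p-quantile of Normal(μ,σ) is μ + z_p·σ, with z_{0.27} = -0.6128 and z_{0.9} = 1.282.
Eliminate σ: μ = (z₂·x₁ − z₁·x₂)/(z₂ − z₁) = (1.282·-4.1 − (-0.6128)·-0.41)/1.894 = -2.906.
Then σ = (x₂ − x₁)/(z₂ − z₁) = (-0.41 − -4.1)/1.894 = 1.948.
Precision τ = 1/σ² = 1/1.948² = 0.264.

μ = -2.906, τ = 0.264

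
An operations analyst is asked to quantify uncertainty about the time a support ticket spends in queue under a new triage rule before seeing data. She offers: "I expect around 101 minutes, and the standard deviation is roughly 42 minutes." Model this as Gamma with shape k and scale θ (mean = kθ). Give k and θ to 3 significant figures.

k ≈ 5.78, θ ≈ 17.5

For Gamma(k, scale θ): mean = kθ, variance = kθ², so CV = 1/√k.
CV = SD/mean = 42/101 = 0.4158, hence k = 1/CV² = 5.78.
Then θ = mean/k = 101/5.78 = 17.5.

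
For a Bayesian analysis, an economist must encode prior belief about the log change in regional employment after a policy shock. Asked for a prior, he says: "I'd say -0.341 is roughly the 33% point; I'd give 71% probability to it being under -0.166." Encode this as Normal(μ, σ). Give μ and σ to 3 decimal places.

μ = -0.263, σ = 0.176

The p-quantile of Normal(μ,σ) is μ + z_p·σ, with z_{0.33} = -0.4399 and z_{0.71} = 0.5534.
Eliminate σ: μ = (z₂·x₁ − z₁·x₂)/(z₂ − z₁) = (0.5534·-0.341 − (-0.4399)·-0.166)/0.9933 = -0.263.
Then σ = (x₂ − x₁)/(z₂ − z₁) = (-0.166 − -0.341)/0.9933 = 0.176.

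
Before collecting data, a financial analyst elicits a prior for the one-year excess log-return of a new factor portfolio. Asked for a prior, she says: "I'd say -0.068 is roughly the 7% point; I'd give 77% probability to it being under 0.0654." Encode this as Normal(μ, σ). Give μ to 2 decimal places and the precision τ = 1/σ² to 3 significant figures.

μ = 0.02, τ = 276

For Normal(μ,σ), the p-quantile is μ + z_p·σ. Here z_{0.07} = -1.476, z_{0.77} = 0.7388.
So -0.068 = μ − 1.476σ and 0.0654 = μ + 0.7388σ.
Subtracting: σ = (0.0654 − -0.068)/(0.7388 − (-1.476)) = 0.06.
Then μ = -0.068 − (-1.476)·0.06 = 0.02.
Precision τ = 1/σ² = 1/0.06024² = 276.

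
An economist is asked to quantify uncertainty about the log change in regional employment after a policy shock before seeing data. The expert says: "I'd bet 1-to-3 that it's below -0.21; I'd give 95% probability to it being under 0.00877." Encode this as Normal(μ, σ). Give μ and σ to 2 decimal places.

The p-quantile of Normal(μ,σ) is μ + z_p·σ, with z_{0.25} = -0.6745 and z_{0.95} = 1.645.
Eliminate σ: μ = (z₂·x₁ − z₁·x₂)/(z₂ − z₁) = (1.645·-0.21 − (-0.6745)·0.00877)/2.319 = -0.15.
Then σ = (x₂ − x₁)/(z₂ − z₁) = (0.00877 − -0.21)/2.319 = 0.09.

μ = -0.15, σ = 0.09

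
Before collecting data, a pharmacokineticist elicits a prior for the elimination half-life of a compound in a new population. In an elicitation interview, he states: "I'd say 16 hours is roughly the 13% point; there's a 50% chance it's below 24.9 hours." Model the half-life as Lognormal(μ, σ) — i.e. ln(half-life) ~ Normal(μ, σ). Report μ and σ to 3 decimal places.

If T ~ Lognormal(μ,σ) then ln T ~ Normal(μ,σ), so the p-quantile of ln T is μ + z_p·σ.
ln(16) = 2.773 and ln(24.9) = 3.215; z_{0.13} = -1.126, z_{0.5} = 0.
σ = (3.215 − 2.773)/(0 − (-1.126)) = 0.393.
μ = 2.773 − (-1.126)·0.393 = 3.215.

μ ≈ 3.215, σ ≈ 0.393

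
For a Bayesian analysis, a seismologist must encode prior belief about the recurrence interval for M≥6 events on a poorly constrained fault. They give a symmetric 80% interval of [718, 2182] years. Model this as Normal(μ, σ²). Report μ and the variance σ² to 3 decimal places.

A symmetric 80% interval runs μ ± z·σ with z = 1.282.
Half-width = 732, so σ = 732/1.282 = 571.1826 and σ² = 326249.602.
μ is the interval midpoint, 1450.000.

μ = 1450.000, σ² = 326249.602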